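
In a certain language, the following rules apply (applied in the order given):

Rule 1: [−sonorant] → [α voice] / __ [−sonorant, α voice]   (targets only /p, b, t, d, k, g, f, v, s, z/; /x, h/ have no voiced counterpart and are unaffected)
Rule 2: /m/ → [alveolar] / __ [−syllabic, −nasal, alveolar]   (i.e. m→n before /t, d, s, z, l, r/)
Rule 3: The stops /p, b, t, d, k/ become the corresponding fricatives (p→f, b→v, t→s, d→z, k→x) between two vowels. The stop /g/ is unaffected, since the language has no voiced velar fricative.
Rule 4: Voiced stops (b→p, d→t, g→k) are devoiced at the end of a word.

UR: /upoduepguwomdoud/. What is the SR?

ufozuebguwondout

Rule 1 (regressive voicing assimilation): /p/ precedes the voiced obstruent /g/, so it voices to [b] by assimilation. /upoduepguwomdoud/ → upoduebguwomdoud.
Rule 2 (nasal place assimilation): /m/ precedes the alveolar consonant /d/, so it assimilates in place to [n]. /upoduebguwomdoud/ → upoduebguwondoud.
Rule 3 (intervocalic spirantization): /p/ is a stop between vowels /u/ and /o/, so it spirantizes to the fricative [f]. /d/ is a stop between vowels /o/ and /u/, so it spirantizes to the fricative [z]. /upoduebguwondoud/ → ufozuebguwondoud.
Rule 4 (final devoicing): /d/ is a voiced stop in word-final position, so it devoices to [t]. /ufozuebguwondoud/ → ufozuebguwondout.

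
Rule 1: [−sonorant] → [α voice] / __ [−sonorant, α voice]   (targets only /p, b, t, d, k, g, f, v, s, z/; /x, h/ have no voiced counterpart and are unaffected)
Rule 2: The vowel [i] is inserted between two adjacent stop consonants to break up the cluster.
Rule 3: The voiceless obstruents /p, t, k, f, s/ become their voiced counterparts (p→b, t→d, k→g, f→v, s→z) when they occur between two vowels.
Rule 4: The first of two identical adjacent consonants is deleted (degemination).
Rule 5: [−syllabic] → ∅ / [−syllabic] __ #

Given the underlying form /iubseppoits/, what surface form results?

iupsebiboit

Rule 1 (regressive voicing assimilation): /b/ precedes the voiceless obstruent /s/, so it devoices to [p] by assimilation. /iubseppoits/ → iupseppoits.
Rule 2 (stop-cluster i-epenthesis): /p/ and /p/ form a stop–stop cluster, so [i] is inserted between them. /iupseppoits/ → iupsepipoits.
Rule 3 (intervocalic voicing): /p/ is a voiceless obstruent between vowels /e/ and /i/, so it voices to [b]. /p/ is a voiceless obstruent between vowels /i/ and /o/, so it voices to [b]. /iupsepipoits/ → iupsebiboits.
Rule 4 (degemination): no segment meets the environment; /iupsebiboits/ is unchanged.
Rule 5 (final cluster simplification): /s/ is the second consonant of a word-final cluster /ts/, so it deletes. /iupsebiboits/ → iupsebiboit.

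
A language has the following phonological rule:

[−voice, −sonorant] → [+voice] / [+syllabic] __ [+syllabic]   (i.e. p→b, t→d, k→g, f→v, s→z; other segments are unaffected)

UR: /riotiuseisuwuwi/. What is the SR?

/t/ is a voiceless obstruent between vowels /o/ and /i/, so it voices to [d].
/s/ is a voiceless obstruent between vowels /u/ and /e/, so it voices to [z].
/s/ is a voiceless obstruent between vowels /i/ and /u/, so it voices to [z].
Surface form: [riodiuzeizuwuwi].

riodiuzeizuwuwi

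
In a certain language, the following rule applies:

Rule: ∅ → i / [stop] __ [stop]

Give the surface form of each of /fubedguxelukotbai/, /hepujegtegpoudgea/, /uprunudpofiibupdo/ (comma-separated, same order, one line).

fubediguxelukotibai, hepujegitegipoudigea, uprunudipofiibupido

/fubedguxelukotbai/: /d/ and /g/ form a stop–stop cluster, so [i] is inserted between them. /t/ and /b/ form a stop–stop cluster, so [i] is inserted between them. → [fubediguxelukotibai].
/hepujegtegpoudgea/: /g/ and /t/ form a stop–stop cluster, so [i] is inserted between them. /g/ and /p/ form a stop–stop cluster, so [i] is inserted between them. /d/ and /g/ form a stop–stop cluster, so [i] is inserted between them. → [hepujegitegipoudigea].
/uprunudpofiibupdo/: /d/ and /p/ form a stop–stop cluster, so [i] is inserted between them. /p/ and /d/ form a stop–stop cluster, so [i] is inserted between them. → [uprunudipofiibupido].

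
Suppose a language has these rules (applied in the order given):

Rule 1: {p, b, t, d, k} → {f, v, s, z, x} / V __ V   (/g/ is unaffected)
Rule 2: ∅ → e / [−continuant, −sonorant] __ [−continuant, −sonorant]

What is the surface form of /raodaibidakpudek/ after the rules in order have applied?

Rule 1 (intervocalic spirantization): /d/ is a stop between vowels /o/ and /a/, so it spirantizes to the fricative [z]. /b/ is a stop between vowels /i/ and /i/, so it spirantizes to the fricative [v]. /d/ is a stop between vowels /i/ and /a/, so it spirantizes to the fricative [z]. /d/ is a stop between vowels /u/ and /e/, so it spirantizes to the fricative [z]. /raodaibidakpudek/ → raozaivizakpuzek.
Rule 2 (stop-cluster e-epenthesis): /k/ and /p/ form a stop–stop cluster, so [e] is inserted between them. /raozaivizakpuzek/ → raozaivizakepuzek.

raozaivizakepuzek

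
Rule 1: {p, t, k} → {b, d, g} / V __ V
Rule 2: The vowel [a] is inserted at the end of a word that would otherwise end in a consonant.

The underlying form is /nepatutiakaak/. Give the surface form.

Rule 1 (intervocalic voicing): /p/ is a voiceless stop between vowels /e/ and /a/, so it voices to [b]. /t/ is a voiceless stop between vowels /a/ and /u/, so it voices to [d]. /t/ is a voiceless stop between vowels /u/ and /i/, so it voices to [d]. /k/ is a voiceless stop between vowels /a/ and /a/, so it voices to [g]. /nepatutiakaak/ → nebadudiagaak.
Rule 2 (final a-epenthesis): the form ends in the consonant /k/, so [a] is inserted word-finally. /nebadudiagaak/ → nebadudiagaaka.

nebadudiagaaka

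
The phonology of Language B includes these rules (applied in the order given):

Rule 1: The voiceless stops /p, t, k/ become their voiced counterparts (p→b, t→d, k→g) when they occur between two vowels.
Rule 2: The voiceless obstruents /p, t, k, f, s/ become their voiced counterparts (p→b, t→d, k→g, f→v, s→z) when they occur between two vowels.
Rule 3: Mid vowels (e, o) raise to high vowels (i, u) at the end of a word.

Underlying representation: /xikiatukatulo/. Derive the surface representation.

xigiadugadulu

Rule 1 (intervocalic voicing): /k/ is a voiceless stop between vowels /i/ and /i/, so it voices to [g]. /t/ is a voiceless stop between vowels /a/ and /u/, so it voices to [d]. /k/ is a voiceless stop between vowels /u/ and /a/, so it voices to [g]. /t/ is a voiceless stop between vowels /a/ and /u/, so it voices to [d]. /xikiatukatulo/ → xigiadugadulo.
Rule 2 (intervocalic voicing): no segment meets the environment; /xigiadugadulo/ is unchanged.
Rule 3 (final vowel raising): /o/ is a mid vowel in word-final position, so it raises to [u]. /xigiadugadulo/ → xigiadugadulu.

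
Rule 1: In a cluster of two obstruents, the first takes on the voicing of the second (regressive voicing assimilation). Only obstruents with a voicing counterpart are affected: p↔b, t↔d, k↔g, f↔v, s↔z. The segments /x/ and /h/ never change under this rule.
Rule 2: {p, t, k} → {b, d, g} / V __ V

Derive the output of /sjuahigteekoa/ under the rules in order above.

sjuahikteegoa

Rule 1 (regressive voicing assimilation): /g/ precedes the voiceless obstruent /t/, so it devoices to [k] by assimilation. /sjuahigteekoa/ → sjuahikteekoa.
Rule 2 (intervocalic voicing): /k/ is a voiceless stop between vowels /e/ and /o/, so it voices to [g]. /sjuahikteekoa/ → sjuahikteegoa.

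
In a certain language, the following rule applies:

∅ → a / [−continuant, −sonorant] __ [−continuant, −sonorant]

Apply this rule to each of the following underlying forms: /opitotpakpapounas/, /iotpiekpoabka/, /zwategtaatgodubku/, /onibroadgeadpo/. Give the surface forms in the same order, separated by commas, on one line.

opitotapakapapounas, iotapiekapoabaka, zwategataatagodubaku, onibroadageadapo

/opitotpakpapounas/: /t/ and /p/ form a stop–stop cluster, so [a] is inserted between them. /k/ and /p/ form a stop–stop cluster, so [a] is inserted between them. → [opitotapakapapounas].
/iotpiekpoabka/: /t/ and /p/ form a stop–stop cluster, so [a] is inserted between them. /k/ and /p/ form a stop–stop cluster, so [a] is inserted between them. /b/ and /k/ form a stop–stop cluster, so [a] is inserted between them. → [iotapiekapoabaka].
/zwategtaatgodubku/: /g/ and /t/ form a stop–stop cluster, so [a] is inserted between them. /t/ and /g/ form a stop–stop cluster, so [a] is inserted between them. /b/ and /k/ form a stop–stop cluster, so [a] is inserted between them. → [zwategataatagodubaku].
/onibroadgeadpo/: /d/ and /g/ form a stop–stop cluster, so [a] is inserted between them. /d/ and /p/ form a stop–stop cluster, so [a] is inserted between them. → [onibroadageadapo].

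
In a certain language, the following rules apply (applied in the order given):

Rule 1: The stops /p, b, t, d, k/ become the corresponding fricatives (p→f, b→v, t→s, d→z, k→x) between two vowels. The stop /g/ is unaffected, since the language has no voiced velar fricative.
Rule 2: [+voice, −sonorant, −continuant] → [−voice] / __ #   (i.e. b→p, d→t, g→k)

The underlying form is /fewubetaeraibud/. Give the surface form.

Rule 1 (intervocalic spirantization): /b/ is a stop between vowels /u/ and /e/, so it spirantizes to the fricative [v]. /t/ is a stop between vowels /e/ and /a/, so it spirantizes to the fricative [s]. /b/ is a stop between vowels /i/ and /u/, so it spirantizes to the fricative [v]. /fewubetaeraibud/ → fewuvesaeraivud.
Rule 2 (final devoicing): /d/ is a voiced stop in word-final position, so it devoices to [t]. /fewuvesaeraivud/ → fewuvesaeraivut.

fewuvesaeraivut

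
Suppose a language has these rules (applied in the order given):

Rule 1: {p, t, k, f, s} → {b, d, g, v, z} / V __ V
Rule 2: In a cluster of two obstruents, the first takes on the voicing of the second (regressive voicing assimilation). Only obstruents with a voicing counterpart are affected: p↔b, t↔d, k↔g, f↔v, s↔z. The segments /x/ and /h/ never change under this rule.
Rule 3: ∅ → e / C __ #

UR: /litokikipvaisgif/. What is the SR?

lidogigibvaizgife

Rule 1 (intervocalic voicing): /t/ is a voiceless obstruent between vowels /i/ and /o/, so it voices to [d]. /k/ is a voiceless obstruent between vowels /o/ and /i/, so it voices to [g]. /k/ is a voiceless obstruent between vowels /i/ and /i/, so it voices to [g]. /litokikipvaisgif/ → lidogigipvaisgif.
Rule 2 (regressive voicing assimilation): /p/ precedes the voiced obstruent /v/, so it voices to [b] by assimilation. /s/ precedes the voiced obstruent /g/, so it voices to [z] by assimilation. /lidogigipvaisgif/ → lidogigibvaizgif.
Rule 3 (final e-epenthesis): the form ends in the consonant /f/, so [e] is inserted word-finally. /lidogigibvaizgif/ → lidogigibvaizgife.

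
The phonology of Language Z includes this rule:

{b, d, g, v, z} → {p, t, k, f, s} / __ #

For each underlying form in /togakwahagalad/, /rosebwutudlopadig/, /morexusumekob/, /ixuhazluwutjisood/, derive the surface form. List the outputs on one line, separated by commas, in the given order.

togakwahagalat, rosebwutudlopadik, morexusumekop, ixuhazluwutjisoot

/togakwahagalad/: /d/ is a voiced obstruent in word-final position, so it devoices to [t]. → [togakwahagalat].
/rosebwutudlopadig/: /g/ is a voiced obstruent in word-final position, so it devoices to [k]. → [rosebwutudlopadik].
/morexusumekob/: /b/ is a voiced obstruent in word-final position, so it devoices to [p]. → [morexusumekop].
/ixuhazluwutjisood/: /d/ is a voiced obstruent in word-final position, so it devoices to [t]. → [ixuhazluwutjisoot].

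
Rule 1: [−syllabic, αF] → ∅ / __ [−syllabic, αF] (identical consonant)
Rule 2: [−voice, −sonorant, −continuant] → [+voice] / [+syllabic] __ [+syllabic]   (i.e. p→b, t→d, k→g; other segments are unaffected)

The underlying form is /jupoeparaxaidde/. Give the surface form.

Rule 1 (degemination): /dd/ is a geminate; the first /d/ deletes. /jupoeparaxaidde/ → jupoeparaxaide.
Rule 2 (intervocalic voicing): /p/ is a voiceless stop between vowels /u/ and /o/, so it voices to [b]. /p/ is a voiceless stop between vowels /e/ and /a/, so it voices to [b]. /jupoeparaxaide/ → juboebaraxaide.

juboebaraxaide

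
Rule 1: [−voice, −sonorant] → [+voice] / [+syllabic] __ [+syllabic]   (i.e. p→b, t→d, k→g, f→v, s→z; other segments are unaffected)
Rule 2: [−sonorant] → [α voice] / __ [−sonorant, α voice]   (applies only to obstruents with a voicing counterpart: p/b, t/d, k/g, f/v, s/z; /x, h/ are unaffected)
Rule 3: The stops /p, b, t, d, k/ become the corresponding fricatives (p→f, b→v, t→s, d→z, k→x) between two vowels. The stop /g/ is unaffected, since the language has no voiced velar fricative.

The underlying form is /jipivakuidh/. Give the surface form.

jivivaguith

Rule 1 (intervocalic voicing): /p/ is a voiceless obstruent between vowels /i/ and /i/, so it voices to [b]. /k/ is a voiceless obstruent between vowels /a/ and /u/, so it voices to [g]. /jipivakuidh/ → jibivaguidh.
Rule 2 (regressive voicing assimilation): /d/ precedes the voiceless obstruent /h/, so it devoices to [t] by assimilation. /jibivaguidh/ → jibivaguith.
Rule 3 (intervocalic spirantization): /b/ is a stop between vowels /i/ and /i/, so it spirantizes to the fricative [v]. /jibivaguith/ → jivivaguith.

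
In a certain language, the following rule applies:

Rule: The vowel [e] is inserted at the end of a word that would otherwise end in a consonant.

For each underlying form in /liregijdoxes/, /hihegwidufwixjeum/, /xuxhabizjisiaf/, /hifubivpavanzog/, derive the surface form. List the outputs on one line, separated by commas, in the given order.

/liregijdoxes/: the form ends in the consonant /s/, so [e] is inserted word-finally. → [liregijdoxese].
/hihegwidufwixjeum/: the form ends in the consonant /m/, so [e] is inserted word-finally. → [hihegwidufwixjeume].
/xuxhabizjisiaf/: the form ends in the consonant /f/, so [e] is inserted word-finally. → [xuxhabizjisiafe].
/hifubivpavanzog/: the form ends in the consonant /g/, so [e] is inserted word-finally. → [hifubivpavanzoge].

liregijdoxese, hihegwidufwixjeume, xuxhabizjisiafe, hifubivpavanzoge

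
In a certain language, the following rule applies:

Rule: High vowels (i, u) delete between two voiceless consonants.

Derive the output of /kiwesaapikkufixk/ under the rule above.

kiwesaapkkfxk

/i/ is a high vowel flanked by voiceless consonants /p/ and /k/, so it deletes.
/u/ is a high vowel flanked by voiceless consonants /k/ and /f/, so it deletes.
/i/ is a high vowel flanked by voiceless consonants /f/ and /x/, so it deletes.
The other instance of /i/ does not occur in the required environment and remains unchanged.
Surface form: [kiwesaapkkfxk].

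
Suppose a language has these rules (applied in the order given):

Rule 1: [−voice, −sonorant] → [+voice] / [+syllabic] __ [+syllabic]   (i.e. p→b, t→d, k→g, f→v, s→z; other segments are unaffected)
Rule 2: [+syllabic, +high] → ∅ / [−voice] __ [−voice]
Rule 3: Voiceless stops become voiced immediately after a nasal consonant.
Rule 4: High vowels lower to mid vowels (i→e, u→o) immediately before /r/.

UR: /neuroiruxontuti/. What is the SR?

neoroeruxondudi

Rule 1 (intervocalic voicing): /t/ is a voiceless obstruent between vowels /u/ and /i/, so it voices to [d]. /neuroiruxontuti/ → neuroiruxontudi.
Rule 2 (high vowel syncope): no segment meets the environment; /neuroiruxontudi/ is unchanged.
Rule 3 (post-nasal voicing): /t/ is a voiceless stop immediately after the nasal /n/, so it voices to [d]. /neuroiruxontudi/ → neuroiruxondudi.
Rule 4 (pre-rhotic lowering): /u/ is a high vowel immediately before /r/, so it lowers to [o]. /i/ is a high vowel immediately before /r/, so it lowers to [e]. /neuroiruxondudi/ → neoroeruxondudi.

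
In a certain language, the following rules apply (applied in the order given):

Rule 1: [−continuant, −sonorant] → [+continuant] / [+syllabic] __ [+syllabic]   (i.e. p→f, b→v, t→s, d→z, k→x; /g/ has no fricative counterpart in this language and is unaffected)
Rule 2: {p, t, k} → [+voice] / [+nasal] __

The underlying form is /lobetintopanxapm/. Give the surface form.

Rule 1 (intervocalic spirantization): /b/ is a stop between vowels /o/ and /e/, so it spirantizes to the fricative [v]. /t/ is a stop between vowels /e/ and /i/, so it spirantizes to the fricative [s]. /p/ is a stop between vowels /o/ and /a/, so it spirantizes to the fricative [f]. /lobetintopanxapm/ → lovesintofanxapm.
Rule 2 (post-nasal voicing): /t/ is a voiceless stop immediately after the nasal /n/, so it voices to [d]. /lovesintofanxapm/ → lovesindofanxapm.

lovesindofanxapm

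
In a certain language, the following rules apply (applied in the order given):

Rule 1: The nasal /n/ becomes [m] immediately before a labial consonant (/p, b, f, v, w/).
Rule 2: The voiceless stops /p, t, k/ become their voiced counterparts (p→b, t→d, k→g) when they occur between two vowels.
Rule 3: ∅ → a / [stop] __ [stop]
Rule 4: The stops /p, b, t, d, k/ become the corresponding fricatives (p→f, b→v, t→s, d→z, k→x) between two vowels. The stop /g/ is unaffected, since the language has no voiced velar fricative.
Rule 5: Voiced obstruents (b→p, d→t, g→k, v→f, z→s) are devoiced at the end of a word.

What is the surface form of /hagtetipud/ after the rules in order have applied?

hagasezivut

Rule 1 (nasal place assimilation): no segment meets the environment; /hagtetipud/ is unchanged.
Rule 2 (intervocalic voicing): /t/ is a voiceless stop between vowels /e/ and /i/, so it voices to [d]. /p/ is a voiceless stop between vowels /i/ and /u/, so it voices to [b]. /hagtetipud/ → hagtedibud.
Rule 3 (stop-cluster a-epenthesis): /g/ and /t/ form a stop–stop cluster, so [a] is inserted between them. /hagtedibud/ → hagatedibud.
Rule 4 (intervocalic spirantization): /t/ is a stop between vowels /a/ and /e/, so it spirantizes to the fricative [s]. /d/ is a stop between vowels /e/ and /i/, so it spirantizes to the fricative [z]. /b/ is a stop between vowels /i/ and /u/, so it spirantizes to the fricative [v]. /hagatedibud/ → hagasezivud.
Rule 5 (final devoicing): /d/ is a voiced obstruent in word-final position, so it devoices to [t]. /hagasezivud/ → hagasezivut.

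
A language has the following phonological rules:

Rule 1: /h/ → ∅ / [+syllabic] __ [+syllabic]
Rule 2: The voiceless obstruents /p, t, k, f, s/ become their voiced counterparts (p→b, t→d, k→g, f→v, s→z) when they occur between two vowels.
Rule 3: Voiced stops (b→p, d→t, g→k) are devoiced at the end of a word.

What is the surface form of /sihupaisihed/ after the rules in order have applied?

Rule 1 (intervocalic h-deletion): /h/ occurs between vowels /i/ and /u/, so it deletes. /h/ occurs between vowels /i/ and /e/, so it deletes. /sihupaisihed/ → siupaisied.
Rule 2 (intervocalic voicing): /p/ is a voiceless obstruent between vowels /u/ and /a/, so it voices to [b]. /s/ is a voiceless obstruent between vowels /i/ and /i/, so it voices to [z]. /siupaisied/ → siubaizied.
Rule 3 (final devoicing): /d/ is a voiced stop in word-final position, so it devoices to [t]. /siubaizied/ → siubaiziet.

siubaiziet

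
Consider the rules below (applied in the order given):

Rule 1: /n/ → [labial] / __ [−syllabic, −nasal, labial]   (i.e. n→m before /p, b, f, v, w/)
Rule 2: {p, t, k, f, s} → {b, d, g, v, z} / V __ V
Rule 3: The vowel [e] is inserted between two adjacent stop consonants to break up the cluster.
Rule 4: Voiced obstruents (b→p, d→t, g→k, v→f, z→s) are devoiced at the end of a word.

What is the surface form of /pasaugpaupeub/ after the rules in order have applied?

Rule 1 (nasal place assimilation): no segment meets the environment; /pasaugpaupeub/ is unchanged.
Rule 2 (intervocalic voicing): /s/ is a voiceless obstruent between vowels /a/ and /a/, so it voices to [z]. /p/ is a voiceless obstruent between vowels /u/ and /e/, so it voices to [b]. /pasaugpaupeub/ → pazaugpaubeub.
Rule 3 (stop-cluster e-epenthesis): /g/ and /p/ form a stop–stop cluster, so [e] is inserted between them. /pazaugpaubeub/ → pazaugepaubeub.
Rule 4 (final devoicing): /b/ is a voiced obstruent in word-final position, so it devoices to [p]. /pazaugepaubeub/ → pazaugepaubeup.

pazaugepaubeup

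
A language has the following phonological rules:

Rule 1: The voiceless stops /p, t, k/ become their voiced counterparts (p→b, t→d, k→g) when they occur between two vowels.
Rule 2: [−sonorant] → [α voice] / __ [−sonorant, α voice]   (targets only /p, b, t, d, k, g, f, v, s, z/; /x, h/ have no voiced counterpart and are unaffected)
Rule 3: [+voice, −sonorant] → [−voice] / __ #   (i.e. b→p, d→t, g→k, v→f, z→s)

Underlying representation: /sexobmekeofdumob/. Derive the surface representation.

Rule 1 (intervocalic voicing): /k/ is a voiceless stop between vowels /e/ and /e/, so it voices to [g]. /sexobmekeofdumob/ → sexobmegeofdumob.
Rule 2 (regressive voicing assimilation): /f/ precedes the voiced obstruent /d/, so it voices to [v] by assimilation. /sexobmegeofdumob/ → sexobmegeovdumob.
Rule 3 (final devoicing): /b/ is a voiced obstruent in word-final position, so it devoices to [p]. /sexobmegeovdumob/ → sexobmegeovdumop.

sexobmegeovdumop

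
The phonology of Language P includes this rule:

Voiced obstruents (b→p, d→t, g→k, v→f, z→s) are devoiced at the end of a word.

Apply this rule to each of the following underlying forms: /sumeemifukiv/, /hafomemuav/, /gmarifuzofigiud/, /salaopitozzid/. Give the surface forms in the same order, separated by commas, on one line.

/sumeemifukiv/: /v/ is a voiced obstruent in word-final position, so it devoices to [f]. → [sumeemifukif].
/hafomemuav/: /v/ is a voiced obstruent in word-final position, so it devoices to [f]. → [hafomemuaf].
/gmarifuzofigiud/: /d/ is a voiced obstruent in word-final position, so it devoices to [t]. → [gmarifuzofigiut].
/salaopitozzid/: /d/ is a voiced obstruent in word-final position, so it devoices to [t]. → [salaopitozzit].

sumeemifukif, hafomemuaf, gmarifuzofigiut, salaopitozzit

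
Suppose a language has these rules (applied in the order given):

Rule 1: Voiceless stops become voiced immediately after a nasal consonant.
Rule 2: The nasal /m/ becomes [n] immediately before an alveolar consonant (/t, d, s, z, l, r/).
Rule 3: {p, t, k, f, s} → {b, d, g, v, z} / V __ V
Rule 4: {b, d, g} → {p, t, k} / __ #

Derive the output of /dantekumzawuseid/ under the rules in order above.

dandegunzawuzeit

Rule 1 (post-nasal voicing): /t/ is a voiceless stop immediately after the nasal /n/, so it voices to [d]. /dantekumzawuseid/ → dandekumzawuseid.
Rule 2 (nasal place assimilation): /m/ precedes the alveolar consonant /z/, so it assimilates in place to [n]. /dandekumzawuseid/ → dandekunzawuseid.
Rule 3 (intervocalic voicing): /k/ is a voiceless obstruent between vowels /e/ and /u/, so it voices to [g]. /s/ is a voiceless obstruent between vowels /u/ and /e/, so it voices to [z]. /dandekunzawuseid/ → dandegunzawuzeid.
Rule 4 (final devoicing): /d/ is a voiced stop in word-final position, so it devoices to [t]. /dandegunzawuzeid/ → dandegunzawuzeit.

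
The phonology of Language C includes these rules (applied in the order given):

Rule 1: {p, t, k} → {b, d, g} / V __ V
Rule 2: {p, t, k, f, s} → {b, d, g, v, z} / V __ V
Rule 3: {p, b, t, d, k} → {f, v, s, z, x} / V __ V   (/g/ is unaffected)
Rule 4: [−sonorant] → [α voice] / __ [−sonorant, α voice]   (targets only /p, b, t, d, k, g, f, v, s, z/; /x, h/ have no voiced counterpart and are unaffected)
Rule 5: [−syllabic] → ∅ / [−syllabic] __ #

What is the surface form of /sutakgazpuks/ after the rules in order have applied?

Rule 1 (intervocalic voicing): /t/ is a voiceless stop between vowels /u/ and /a/, so it voices to [d]. /sutakgazpuks/ → sudakgazpuks.
Rule 2 (intervocalic voicing): no segment meets the environment; /sudakgazpuks/ is unchanged.
Rule 3 (intervocalic spirantization): /d/ is a stop between vowels /u/ and /a/, so it spirantizes to the fricative [z]. /sudakgazpuks/ → suzakgazpuks.
Rule 4 (regressive voicing assimilation): /k/ precedes the voiced obstruent /g/, so it voices to [g] by assimilation. /z/ precedes the voiceless obstruent /p/, so it devoices to [s] by assimilation. /suzakgazpuks/ → suzaggaspuks.
Rule 5 (final cluster simplification): /s/ is the second consonant of a word-final cluster /ks/, so it deletes. /suzaggaspuks/ → suzaggaspuk.

suzaggaspuk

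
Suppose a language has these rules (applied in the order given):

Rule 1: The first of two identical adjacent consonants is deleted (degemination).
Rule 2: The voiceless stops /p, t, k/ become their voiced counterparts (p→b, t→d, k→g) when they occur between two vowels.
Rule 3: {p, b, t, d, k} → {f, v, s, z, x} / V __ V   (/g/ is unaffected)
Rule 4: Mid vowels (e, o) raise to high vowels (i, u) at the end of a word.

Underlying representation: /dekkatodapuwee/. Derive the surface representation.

Rule 1 (degemination): /kk/ is a geminate; the first /k/ deletes. /dekkatodapuwee/ → dekatodapuwee.
Rule 2 (intervocalic voicing): /k/ is a voiceless stop between vowels /e/ and /a/, so it voices to [g]. /t/ is a voiceless stop between vowels /a/ and /o/, so it voices to [d]. /p/ is a voiceless stop between vowels /a/ and /u/, so it voices to [b]. /dekatodapuwee/ → degadodabuwee.
Rule 3 (intervocalic spirantization): /d/ is a stop between vowels /a/ and /o/, so it spirantizes to the fricative [z]. /d/ is a stop between vowels /o/ and /a/, so it spirantizes to the fricative [z]. /b/ is a stop between vowels /a/ and /u/, so it spirantizes to the fricative [v]. /degadodabuwee/ → degazozavuwee.
Rule 4 (final vowel raising): /e/ is a mid vowel in word-final position, so it raises to [i]. /degazozavuwee/ → degazozavuwei.

degazozavuwei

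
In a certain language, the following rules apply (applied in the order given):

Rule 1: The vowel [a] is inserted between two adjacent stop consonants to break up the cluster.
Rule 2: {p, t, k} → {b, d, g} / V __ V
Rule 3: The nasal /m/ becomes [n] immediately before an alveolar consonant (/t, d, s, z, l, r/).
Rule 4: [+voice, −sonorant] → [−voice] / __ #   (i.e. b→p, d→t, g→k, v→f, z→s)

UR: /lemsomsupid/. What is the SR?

lensonsubit

Rule 1 (stop-cluster a-epenthesis): no segment meets the environment; /lemsomsupid/ is unchanged.
Rule 2 (intervocalic voicing): /p/ is a voiceless stop between vowels /u/ and /i/, so it voices to [b]. /lemsomsupid/ → lemsomsubid.
Rule 3 (nasal place assimilation): /m/ precedes the alveolar consonant /s/, so it assimilates in place to [n]. /m/ precedes the alveolar consonant /s/, so it assimilates in place to [n]. /lemsomsubid/ → lensonsubid.
Rule 4 (final devoicing): /d/ is a voiced obstruent in word-final position, so it devoices to [t]. /lensonsubid/ → lensonsubit.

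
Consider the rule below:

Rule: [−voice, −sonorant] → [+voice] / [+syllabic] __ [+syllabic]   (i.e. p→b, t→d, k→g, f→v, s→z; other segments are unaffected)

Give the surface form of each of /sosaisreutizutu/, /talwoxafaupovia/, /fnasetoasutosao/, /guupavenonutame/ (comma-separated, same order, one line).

/sosaisreutizutu/: /s/ is a voiceless obstruent between vowels /o/ and /a/, so it voices to [z]. /t/ is a voiceless obstruent between vowels /u/ and /i/, so it voices to [d]. /t/ is a voiceless obstruent between vowels /u/ and /u/, so it voices to [d]. → [sozaisreudizudu].
/talwoxafaupovia/: /f/ is a voiceless obstruent between vowels /a/ and /a/, so it voices to [v]. /p/ is a voiceless obstruent between vowels /u/ and /o/, so it voices to [b]. → [talwoxavaubovia].
/fnasetoasutosao/: /s/ is a voiceless obstruent between vowels /a/ and /e/, so it voices to [z]. /t/ is a voiceless obstruent between vowels /e/ and /o/, so it voices to [d]. /s/ is a voiceless obstruent between vowels /a/ and /u/, so it voices to [z]. /t/ is a voiceless obstruent between vowels /u/ and /o/, so it voices to [d]. /s/ is a voiceless obstruent between vowels /o/ and /a/, so it voices to [z]. → [fnazedoazudozao].
/guupavenonutame/: /p/ is a voiceless obstruent between vowels /u/ and /a/, so it voices to [b]. /t/ is a voiceless obstruent between vowels /u/ and /a/, so it voices to [d]. → [guubavenonudame].

sozaisreudizudu, talwoxavaubovia, fnazedoazudozao, guubavenonudame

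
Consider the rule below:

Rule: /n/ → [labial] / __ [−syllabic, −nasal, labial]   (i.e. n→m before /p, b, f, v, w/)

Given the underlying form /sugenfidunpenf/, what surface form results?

sugemfidumpemf

/n/ precedes the labial consonant /f/, so it assimilates in place to [m].
/n/ precedes the labial consonant /p/, so it assimilates in place to [m].
/n/ precedes the labial consonant /f/, so it assimilates in place to [m].
Surface form: [sugemfidumpemf].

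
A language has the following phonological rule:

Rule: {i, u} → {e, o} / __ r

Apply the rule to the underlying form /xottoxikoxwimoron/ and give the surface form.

No segment of /xottoxikoxwimoron/ meets the structural description of the rule, so the form surfaces unchanged.

xottoxikoxwimoron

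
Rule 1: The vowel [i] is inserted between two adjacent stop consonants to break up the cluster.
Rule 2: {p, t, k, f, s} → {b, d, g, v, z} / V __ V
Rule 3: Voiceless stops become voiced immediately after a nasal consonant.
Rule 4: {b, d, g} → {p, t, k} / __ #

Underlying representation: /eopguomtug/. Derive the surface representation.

eobiguomduk

Rule 1 (stop-cluster i-epenthesis): /p/ and /g/ form a stop–stop cluster, so [i] is inserted between them. /eopguomtug/ → eopiguomtug.
Rule 2 (intervocalic voicing): /p/ is a voiceless obstruent between vowels /o/ and /i/, so it voices to [b]. /eopiguomtug/ → eobiguomtug.
Rule 3 (post-nasal voicing): /t/ is a voiceless stop immediately after the nasal /m/, so it voices to [d]. /eobiguomtug/ → eobiguomdug.
Rule 4 (final devoicing): /g/ is a voiced stop in word-final position, so it devoices to [k]. /eobiguomdug/ → eobiguomduk.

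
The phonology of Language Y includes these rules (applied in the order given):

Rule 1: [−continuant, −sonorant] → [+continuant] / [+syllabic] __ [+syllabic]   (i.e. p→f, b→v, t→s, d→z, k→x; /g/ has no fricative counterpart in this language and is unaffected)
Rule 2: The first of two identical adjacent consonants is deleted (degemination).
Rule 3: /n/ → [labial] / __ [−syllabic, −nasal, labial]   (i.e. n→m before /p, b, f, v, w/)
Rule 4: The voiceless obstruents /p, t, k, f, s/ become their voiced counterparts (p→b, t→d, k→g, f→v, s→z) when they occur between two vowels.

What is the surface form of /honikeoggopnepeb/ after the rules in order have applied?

honixeogopneveb

Rule 1 (intervocalic spirantization): /k/ is a stop between vowels /i/ and /e/, so it spirantizes to the fricative [x]. /p/ is a stop between vowels /e/ and /e/, so it spirantizes to the fricative [f]. /honikeoggopnepeb/ → honixeoggopnefeb.
Rule 2 (degemination): /gg/ is a geminate; the first /g/ deletes. /honixeoggopnefeb/ → honixeogopnefeb.
Rule 3 (nasal place assimilation): no segment meets the environment; /honixeogopnefeb/ is unchanged.
Rule 4 (intervocalic voicing): /f/ is a voiceless obstruent between vowels /e/ and /e/, so it voices to [v]. /honixeogopnefeb/ → honixeogopneveb.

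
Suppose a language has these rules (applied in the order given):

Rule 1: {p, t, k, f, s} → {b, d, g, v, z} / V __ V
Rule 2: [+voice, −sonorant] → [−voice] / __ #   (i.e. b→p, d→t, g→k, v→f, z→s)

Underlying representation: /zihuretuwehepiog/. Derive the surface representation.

Rule 1 (intervocalic voicing): /t/ is a voiceless obstruent between vowels /e/ and /u/, so it voices to [d]. /p/ is a voiceless obstruent between vowels /e/ and /i/, so it voices to [b]. /zihuretuwehepiog/ → zihureduwehebiog.
Rule 2 (final devoicing): /g/ is a voiced obstruent in word-final position, so it devoices to [k]. /zihureduwehebiog/ → zihureduwehebiok.

zihureduwehebiok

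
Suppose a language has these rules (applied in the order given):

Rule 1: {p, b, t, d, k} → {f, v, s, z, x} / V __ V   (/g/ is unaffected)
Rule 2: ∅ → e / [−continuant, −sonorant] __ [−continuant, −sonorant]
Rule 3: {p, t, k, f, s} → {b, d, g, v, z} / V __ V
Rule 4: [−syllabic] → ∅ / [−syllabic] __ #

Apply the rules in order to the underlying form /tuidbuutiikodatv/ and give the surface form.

Rule 1 (intervocalic spirantization): /t/ is a stop between vowels /u/ and /i/, so it spirantizes to the fricative [s]. /k/ is a stop between vowels /i/ and /o/, so it spirantizes to the fricative [x]. /d/ is a stop between vowels /o/ and /a/, so it spirantizes to the fricative [z]. /tuidbuutiikodatv/ → tuidbuusiixozatv.
Rule 2 (stop-cluster e-epenthesis): /d/ and /b/ form a stop–stop cluster, so [e] is inserted between them. /tuidbuusiixozatv/ → tuidebuusiixozatv.
Rule 3 (intervocalic voicing): /s/ is a voiceless obstruent between vowels /u/ and /i/, so it voices to [z]. /tuidebuusiixozatv/ → tuidebuuziixozatv.
Rule 4 (final cluster simplification): /v/ is the second consonant of a word-final cluster /tv/, so it deletes. /tuidebuuziixozatv/ → tuidebuuziixozat.

tuidebuuziixozat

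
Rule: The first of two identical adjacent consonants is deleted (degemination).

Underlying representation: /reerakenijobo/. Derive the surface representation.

No segment of /reerakenijobo/ meets the structural description of the rule, so the form surfaces unchanged.

reerakenijobo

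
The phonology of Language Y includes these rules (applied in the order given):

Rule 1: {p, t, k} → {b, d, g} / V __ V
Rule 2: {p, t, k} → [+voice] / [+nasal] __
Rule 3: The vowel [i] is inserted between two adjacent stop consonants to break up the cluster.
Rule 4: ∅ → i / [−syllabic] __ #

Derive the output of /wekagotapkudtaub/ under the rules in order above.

Rule 1 (intervocalic voicing): /k/ is a voiceless stop between vowels /e/ and /a/, so it voices to [g]. /t/ is a voiceless stop between vowels /o/ and /a/, so it voices to [d]. /wekagotapkudtaub/ → wegagodapkudtaub.
Rule 2 (post-nasal voicing): no segment meets the environment; /wegagodapkudtaub/ is unchanged.
Rule 3 (stop-cluster i-epenthesis): /p/ and /k/ form a stop–stop cluster, so [i] is inserted between them. /d/ and /t/ form a stop–stop cluster, so [i] is inserted between them. /wegagodapkudtaub/ → wegagodapikuditaub.
Rule 4 (final i-epenthesis): the form ends in the consonant /b/, so [i] is inserted word-finally. /wegagodapikuditaub/ → wegagodapikuditaubi.

wegagodapikuditaubi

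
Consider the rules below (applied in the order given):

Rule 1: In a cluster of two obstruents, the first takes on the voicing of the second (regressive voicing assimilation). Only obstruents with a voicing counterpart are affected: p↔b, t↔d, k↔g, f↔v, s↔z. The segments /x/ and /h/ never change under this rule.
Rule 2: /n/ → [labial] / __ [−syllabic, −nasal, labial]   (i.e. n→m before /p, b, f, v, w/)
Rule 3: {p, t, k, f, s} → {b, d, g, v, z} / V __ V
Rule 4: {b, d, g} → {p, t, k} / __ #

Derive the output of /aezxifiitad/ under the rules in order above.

Rule 1 (regressive voicing assimilation): /z/ precedes the voiceless obstruent /x/, so it devoices to [s] by assimilation. /aezxifiitad/ → aesxifiitad.
Rule 2 (nasal place assimilation): no segment meets the environment; /aesxifiitad/ is unchanged.
Rule 3 (intervocalic voicing): /f/ is a voiceless obstruent between vowels /i/ and /i/, so it voices to [v]. /t/ is a voiceless obstruent between vowels /i/ and /a/, so it voices to [d]. /aesxifiitad/ → aesxiviidad.
Rule 4 (final devoicing): /d/ is a voiced stop in word-final position, so it devoices to [t]. /aesxiviidad/ → aesxiviidat.

aesxiviidat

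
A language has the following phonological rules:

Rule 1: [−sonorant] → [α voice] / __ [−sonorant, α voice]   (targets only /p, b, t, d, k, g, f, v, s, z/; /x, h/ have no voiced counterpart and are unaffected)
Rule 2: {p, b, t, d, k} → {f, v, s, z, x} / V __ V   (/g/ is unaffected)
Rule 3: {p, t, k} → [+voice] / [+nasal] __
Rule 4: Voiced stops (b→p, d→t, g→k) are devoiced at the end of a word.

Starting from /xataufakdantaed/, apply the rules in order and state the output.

Rule 1 (regressive voicing assimilation): /k/ precedes the voiced obstruent /d/, so it voices to [g] by assimilation. /xataufakdantaed/ → xataufagdantaed.
Rule 2 (intervocalic spirantization): /t/ is a stop between vowels /a/ and /a/, so it spirantizes to the fricative [s]. /xataufagdantaed/ → xasaufagdantaed.
Rule 3 (post-nasal voicing): /t/ is a voiceless stop immediately after the nasal /n/, so it voices to [d]. /xasaufagdantaed/ → xasaufagdandaed.
Rule 4 (final devoicing): /d/ is a voiced stop in word-final position, so it devoices to [t]. /xasaufagdandaed/ → xasaufagdandaet.

xasaufagdandaet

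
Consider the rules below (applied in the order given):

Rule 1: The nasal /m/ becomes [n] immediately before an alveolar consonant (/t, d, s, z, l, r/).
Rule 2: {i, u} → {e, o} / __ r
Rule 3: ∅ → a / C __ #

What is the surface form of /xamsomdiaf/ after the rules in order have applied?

Rule 1 (nasal place assimilation): /m/ precedes the alveolar consonant /s/, so it assimilates in place to [n]. /m/ precedes the alveolar consonant /d/, so it assimilates in place to [n]. /xamsomdiaf/ → xansondiaf.
Rule 2 (pre-rhotic lowering): no segment meets the environment; /xansondiaf/ is unchanged.
Rule 3 (final a-epenthesis): the form ends in the consonant /f/, so [a] is inserted word-finally. /xansondiaf/ → xansondiafa.

xansondiafa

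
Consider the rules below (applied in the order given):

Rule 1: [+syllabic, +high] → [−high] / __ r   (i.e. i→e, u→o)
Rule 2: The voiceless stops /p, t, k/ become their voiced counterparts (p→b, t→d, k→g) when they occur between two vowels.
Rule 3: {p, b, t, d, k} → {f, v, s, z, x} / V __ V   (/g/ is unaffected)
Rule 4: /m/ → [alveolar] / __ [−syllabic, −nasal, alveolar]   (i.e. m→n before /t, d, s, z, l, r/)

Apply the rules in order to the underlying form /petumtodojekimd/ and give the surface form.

Rule 1 (pre-rhotic lowering): no segment meets the environment; /petumtodojekimd/ is unchanged.
Rule 2 (intervocalic voicing): /t/ is a voiceless stop between vowels /e/ and /u/, so it voices to [d]. /k/ is a voiceless stop between vowels /e/ and /i/, so it voices to [g]. /petumtodojekimd/ → pedumtodojegimd.
Rule 3 (intervocalic spirantization): /d/ is a stop between vowels /e/ and /u/, so it spirantizes to the fricative [z]. /d/ is a stop between vowels /o/ and /o/, so it spirantizes to the fricative [z]. /pedumtodojegimd/ → pezumtozojegimd.
Rule 4 (nasal place assimilation): /m/ precedes the alveolar consonant /t/, so it assimilates in place to [n]. /m/ precedes the alveolar consonant /d/, so it assimilates in place to [n]. /pezumtozojegimd/ → pezuntozojegind.

pezuntozojegind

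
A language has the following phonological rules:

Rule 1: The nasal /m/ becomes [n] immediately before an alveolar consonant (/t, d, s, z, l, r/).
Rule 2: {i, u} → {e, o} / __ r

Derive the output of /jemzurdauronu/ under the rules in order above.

jenzordaoronu

Rule 1 (nasal place assimilation): /m/ precedes the alveolar consonant /z/, so it assimilates in place to [n]. /jemzurdauronu/ → jenzurdauronu.
Rule 2 (pre-rhotic lowering): /u/ is a high vowel immediately before /r/, so it lowers to [o]. /u/ is a high vowel immediately before /r/, so it lowers to [o]. /jenzurdauronu/ → jenzordaoronu.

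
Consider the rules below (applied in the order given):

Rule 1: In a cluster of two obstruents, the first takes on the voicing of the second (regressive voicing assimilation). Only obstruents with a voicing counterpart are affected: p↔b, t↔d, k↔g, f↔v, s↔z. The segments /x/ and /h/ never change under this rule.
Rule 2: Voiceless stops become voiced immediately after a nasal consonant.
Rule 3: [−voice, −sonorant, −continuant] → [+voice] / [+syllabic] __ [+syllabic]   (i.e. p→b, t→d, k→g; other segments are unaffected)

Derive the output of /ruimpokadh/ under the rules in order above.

Rule 1 (regressive voicing assimilation): /d/ precedes the voiceless obstruent /h/, so it devoices to [t] by assimilation. /ruimpokadh/ → ruimpokath.
Rule 2 (post-nasal voicing): /p/ is a voiceless stop immediately after the nasal /m/, so it voices to [b]. /ruimpokath/ → ruimbokath.
Rule 3 (intervocalic voicing): /k/ is a voiceless stop between vowels /o/ and /a/, so it voices to [g]. /ruimbokath/ → ruimbogath.

ruimbogath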